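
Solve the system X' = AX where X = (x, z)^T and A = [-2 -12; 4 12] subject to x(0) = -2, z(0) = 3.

Coefficient matrix A = [[-2, -12], [4, 12]].
Characteristic polynomial det(A - λI) = λ^2 - 10λ + 24 = 0.
Eigenvalues λ = 6, 4.
For λ=6: (A-λI) row 1 is [-8, -12], so an eigenvector is (3, -2).
For λ=4: (A-λI) row 1 is [-6, -12], so an eigenvector is (-2, 1).
General solution: c_1e^(6t)(3,-2) + c_2e^(4t)(-2,1).
Applying x(0)=-2, z(0)=3 gives c_1=-4, c_2=-5.

x(t) = -12e^(6t) + 10e^(4t), z(t) = 8e^(6t) - 5e^(4t)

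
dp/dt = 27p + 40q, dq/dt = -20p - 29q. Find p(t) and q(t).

p(t) = K_1e^(-t)sin(4t) + 3K_1e^(-t)cos(4t) + 3K_2e^(-t)sin(4t) - K_2e^(-t)cos(4t), q(t) = -K_1e^(-t)sin(4t) - 2K_1e^(-t)cos(4t) - 2K_2e^(-t)sin(4t) + K_2e^(-t)cos(4t)

Coefficient matrix A = [[27, 40], [-20, -29]].
Characteristic polynomial det(A - λI) = λ^2 + 2λ + 17 = 0.
Eigenvalues λ = -1 ± 4i (complex conjugate pair).
For λ=-1+4i: an eigenvector is (3,-2) - i(1,-1) = (3 - i, -2 + i).
A real fundamental pair from Re and Im of e^((-1+4i)t)v: X_1 = e^(-t)(cos(4t)·(3,-2) + sin(4t)·(1,-1)), X_2 = e^(-t)(sin(4t)·(3,-2) - cos(4t)·(1,-1)).
General solution: K_1X_1 + K_2X_2.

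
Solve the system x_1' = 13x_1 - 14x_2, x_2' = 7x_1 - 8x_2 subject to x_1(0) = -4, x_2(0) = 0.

x_1(t) = -8e^(6t) + 4e^(-t), x_2(t) = -4e^(6t) + 4e^(-t)

Coefficient matrix A = [[13, -14], [7, -8]].
Characteristic polynomial det(A - λI) = λ^2 - 5λ - 6 = 0.
Eigenvalues λ = -1, 6.
For λ=-1: (A-λI) row 1 is [14, -14], so an eigenvector is (-1, -1).
For λ=6: (A-λI) row 1 is [7, -14], so an eigenvector is (-2, -1).
General solution: C_1e^(-t)(-1,-1) + C_2e^(6t)(-2,-1).
Applying x_1(0)=-4, x_2(0)=0 gives C_1=-4, C_2=4.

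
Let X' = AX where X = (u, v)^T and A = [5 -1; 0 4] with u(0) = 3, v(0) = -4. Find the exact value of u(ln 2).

160

A = [[5,-1],[0,4]]; eigenvalues λ = 5, 4.
Eigenvectors: (-1,0) for λ=5, (1,1) for λ=4.
From the initial condition, c_1 = -7, c_2 = -4.
u(ln 2) = (-7)(2^5)(-1) + (-4)(2^4)(1) = 160.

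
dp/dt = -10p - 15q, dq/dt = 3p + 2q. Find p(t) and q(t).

p(t) = -2c_1e^(-4t)sin(3t) + c_1e^(-4t)cos(3t) + c_2e^(-4t)sin(3t) + 2c_2e^(-4t)cos(3t), q(t) = c_1e^(-4t)sin(3t) - c_2e^(-4t)cos(3t)

Coefficient matrix A = [[-10, -15], [3, 2]].
Characteristic polynomial det(A - λI) = λ^2 + 8λ + 25 = 0.
Eigenvalues λ = -4 ± 3i (complex conjugate pair).
For λ=-4+3i: an eigenvector is (1,0) - i(-2,1) = (1 + 2i, 0 - i).
A real fundamental pair from Re and Im of e^((-4+3i)t)v: X_1 = e^(-4t)(cos(3t)·(1,0) + sin(3t)·(-2,1)), X_2 = e^(-4t)(sin(3t)·(1,0) - cos(3t)·(-2,1)).
General solution: c_1X_1 + c_2X_2.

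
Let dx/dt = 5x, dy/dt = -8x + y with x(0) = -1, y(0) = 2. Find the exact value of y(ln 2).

64

A = [[5,0],[-8,1]]; eigenvalues λ = 5, 1.
Eigenvectors: (1,-2) for λ=5, (0,1) for λ=1.
From the initial condition, c_1 = -1, c_2 = 0.
y(ln 2) = (-1)(2^5)(-2) + (0)(2^1)(1) = 64.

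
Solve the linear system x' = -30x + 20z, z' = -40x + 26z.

x(t) = -2C_1e^(-2t)sin(4t) + C_1e^(-2t)cos(4t) + C_2e^(-2t)sin(4t) + 2C_2e^(-2t)cos(4t), z(t) = -3C_1e^(-2t)sin(4t) + C_1e^(-2t)cos(4t) + C_2e^(-2t)sin(4t) + 3C_2e^(-2t)cos(4t)

Coefficient matrix A = [[-30, 20], [-40, 26]].
Characteristic polynomial det(A - λI) = λ^2 + 4λ + 20 = 0.
Eigenvalues λ = -2 ± 4i (complex conjugate pair).
For λ=-2+4i: an eigenvector is (1,1) - i(-2,-3) = (1 + 2i, 1 + 3i).
A real fundamental pair from Re and Im of e^((-2+4i)t)v: X_1 = e^(-2t)(cos(4t)·(1,1) + sin(4t)·(-2,-3)), X_2 = e^(-2t)(sin(4t)·(1,1) - cos(4t)·(-2,-3)).
General solution: C_1X_1 + C_2X_2.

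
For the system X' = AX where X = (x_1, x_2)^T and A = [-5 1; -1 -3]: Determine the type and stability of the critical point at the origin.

stable improper node

A = [[-5,1],[-1,-3]]; det(A-λI) = λ^2 + 8λ + 16.
repeated λ = -4 with a single eigenvector.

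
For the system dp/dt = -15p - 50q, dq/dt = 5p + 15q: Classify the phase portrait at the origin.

A = [[-15,-50],[5,15]]; det(A-λI) = λ^2 + 25.
λ = 0 ± 5i: zero real part.

center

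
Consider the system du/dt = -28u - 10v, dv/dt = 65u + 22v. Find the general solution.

u(t) = -c_1e^(-3t)sin(5t) + c_1e^(-3t)cos(5t) + c_2e^(-3t)sin(5t) + c_2e^(-3t)cos(5t), v(t) = 3c_1e^(-3t)sin(5t) - 2c_1e^(-3t)cos(5t) - 2c_2e^(-3t)sin(5t) - 3c_2e^(-3t)cos(5t)

Coefficient matrix A = [[-28, -10], [65, 22]].
Characteristic polynomial det(A - λI) = λ^2 + 6λ + 34 = 0.
Eigenvalues λ = -3 ± 5i (complex conjugate pair).
For λ=-3+5i: an eigenvector is (1,-2) - i(-1,3) = (1 + i, -2 - 3i).
A real fundamental pair from Re and Im of e^((-3+5i)t)v: X_1 = e^(-3t)(cos(5t)·(1,-2) + sin(5t)·(-1,3)), X_2 = e^(-3t)(sin(5t)·(1,-2) - cos(5t)·(-1,3)).
General solution: c_1X_1 + c_2X_2.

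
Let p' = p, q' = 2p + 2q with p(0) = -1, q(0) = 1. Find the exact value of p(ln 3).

A = [[1,0],[2,2]]; eigenvalues λ = 1, 2.
Eigenvectors: (-1,2) for λ=1, (0,1) for λ=2.
From the initial condition, c_1 = 1, c_2 = -1.
p(ln 3) = (1)(3^1)(-1) + (-1)(3^2)(0) = -3.

-3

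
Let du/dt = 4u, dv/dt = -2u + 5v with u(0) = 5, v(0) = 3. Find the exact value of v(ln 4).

A = [[4,0],[-2,5]]; eigenvalues λ = 4, 5.
Eigenvectors: (1,2) for λ=4, (0,-1) for λ=5.
From the initial condition, c_1 = 5, c_2 = 7.
v(ln 4) = (5)(4^4)(2) + (7)(4^5)(-1) = -4608.

-4608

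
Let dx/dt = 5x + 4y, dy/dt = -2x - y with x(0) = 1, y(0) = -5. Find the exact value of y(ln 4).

220

A = [[5,4],[-2,-1]]; eigenvalues λ = 1, 3.
Eigenvectors: (-1,1) for λ=1, (-2,1) for λ=3.
From the initial condition, c_1 = -9, c_2 = 4.
y(ln 4) = (-9)(4^1)(1) + (4)(4^3)(1) = 220.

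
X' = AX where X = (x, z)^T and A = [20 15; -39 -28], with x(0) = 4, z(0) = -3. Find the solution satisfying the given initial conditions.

Coefficient matrix A = [[20, 15], [-39, -28]].
Characteristic polynomial det(A - λI) = λ^2 + 8λ + 25 = 0.
Eigenvalues λ = -4 ± 3i (complex conjugate pair).
For λ=-4+3i: an eigenvector is (-2,3) - i(-1,2) = (-2 + i, 3 - 2i).
A real fundamental pair from Re and Im of e^((-4+3i)t)v: X_1 = e^(-4t)(cos(3t)·(-2,3) + sin(3t)·(-1,2)), X_2 = e^(-4t)(sin(3t)·(-2,3) - cos(3t)·(-1,2)).
General solution: c_1X_1 + c_2X_2.
Applying x(0)=4, z(0)=-3 gives c_1=-5, c_2=-6.

x(t) = 17e^(-4t)sin(3t) + 4e^(-4t)cos(3t), z(t) = -28e^(-4t)sin(3t) - 3e^(-4t)cos(3t)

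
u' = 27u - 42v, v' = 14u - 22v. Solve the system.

Coefficient matrix A = [[27, -42], [14, -22]].
Characteristic polynomial det(A - λI) = λ^2 - 5λ - 6 = 0.
Eigenvalues λ = 6, -1.
For λ=6: (A-λI) row 1 is [21, -42], so an eigenvector is (2, 1).
For λ=-1: (A-λI) row 1 is [28, -42], so an eigenvector is (3, 2).
General solution: K_1e^(6t)(2,1) + K_2e^(-t)(3,2).

u(t) = 2K_1e^(6t) + 3K_2e^(-t), v(t) = K_1e^(6t) + 2K_2e^(-t)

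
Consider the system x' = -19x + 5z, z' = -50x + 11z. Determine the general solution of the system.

Coefficient matrix A = [[-19, 5], [-50, 11]].
Characteristic polynomial det(A - λI) = λ^2 + 8λ + 41 = 0.
Eigenvalues λ = -4 ± 5i (complex conjugate pair).
For λ=-4+5i: an eigenvector is (-1,-3) - i(0,1) = (-1, -3 - i).
A real fundamental pair from Re and Im of e^((-4+5i)t)v: X_1 = e^(-4t)(cos(5t)·(-1,-3) + sin(5t)·(0,1)), X_2 = e^(-4t)(sin(5t)·(-1,-3) - cos(5t)·(0,1)).
General solution: C_1X_1 + C_2X_2.

x(t) = -C_1e^(-4t)cos(5t) - C_2e^(-4t)sin(5t), z(t) = C_1e^(-4t)sin(5t) - 3C_1e^(-4t)cos(5t) - 3C_2e^(-4t)sin(5t) - C_2e^(-4t)cos(5t)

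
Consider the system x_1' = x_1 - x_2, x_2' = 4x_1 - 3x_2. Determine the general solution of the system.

Coefficient matrix A = [[1, -1], [4, -3]].
Characteristic polynomial det(A - λI) = λ^2 + 2λ + 1 = 0.
Single eigenvalue λ = -1 with algebraic multiplicity 2.
Eigenvector v = (1,2); generalized eigenvector w with (A-λI)w=v is (-1,-3).
General solution: e^(-t)[C_1·v + C_2·(t·v + w)].

x_1(t) = C_1e^(-t) + C_2te^(-t) - C_2e^(-t), x_2(t) = 2C_1e^(-t) + 2C_2te^(-t) - 3C_2e^(-t)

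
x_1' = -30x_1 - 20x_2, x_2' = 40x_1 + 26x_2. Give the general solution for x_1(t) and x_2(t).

Coefficient matrix A = [[-30, -20], [40, 26]].
Characteristic polynomial det(A - λI) = λ^2 + 4λ + 20 = 0.
Eigenvalues λ = -2 ± 4i (complex conjugate pair).
For λ=-2+4i: an eigenvector is (2,-3) - i(1,-1) = (2 - i, -3 + i).
A real fundamental pair from Re and Im of e^((-2+4i)t)v: X_1 = e^(-2t)(cos(4t)·(2,-3) + sin(4t)·(1,-1)), X_2 = e^(-2t)(sin(4t)·(2,-3) - cos(4t)·(1,-1)).
General solution: C_1X_1 + C_2X_2.

x_1(t) = C_1e^(-2t)sin(4t) + 2C_1e^(-2t)cos(4t) + 2C_2e^(-2t)sin(4t) - C_2e^(-2t)cos(4t), x_2(t) = -C_1e^(-2t)sin(4t) - 3C_1e^(-2t)cos(4t) - 3C_2e^(-2t)sin(4t) + C_2e^(-2t)cos(4t)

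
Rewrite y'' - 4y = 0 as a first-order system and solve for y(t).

Let x_1 = y, x_2 = y'. Then x_1' = x_2 and x_2' = 4x_1.
A = [[0,1],[4,0]]; det(A-λI) = λ^2 - 4.
Eigenvalues λ = 2, -2 with eigenvectors (1,2), (1,-2).

y(t) = K_1e^(2t) + K_2e^(-2t)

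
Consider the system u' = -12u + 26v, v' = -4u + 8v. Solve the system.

Coefficient matrix A = [[-12, 26], [-4, 8]].
Characteristic polynomial det(A - λI) = λ^2 + 4λ + 8 = 0.
Eigenvalues λ = -2 ± 2i (complex conjugate pair).
For λ=-2+2i: an eigenvector is (3,1) - i(-2,-1) = (3 + 2i, 1 + i).
A real fundamental pair from Re and Im of e^((-2+2i)t)v: X_1 = e^(-2t)(cos(2t)·(3,1) + sin(2t)·(-2,-1)), X_2 = e^(-2t)(sin(2t)·(3,1) - cos(2t)·(-2,-1)).
General solution: c_1X_1 + c_2X_2.

u(t) = -2c_1e^(-2t)sin(2t) + 3c_1e^(-2t)cos(2t) + 3c_2e^(-2t)sin(2t) + 2c_2e^(-2t)cos(2t), v(t) = -c_1e^(-2t)sin(2t) + c_1e^(-2t)cos(2t) + c_2e^(-2t)sin(2t) + c_2e^(-2t)cos(2t)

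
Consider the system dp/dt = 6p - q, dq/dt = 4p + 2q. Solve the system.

Coefficient matrix A = [[6, -1], [4, 2]].
Characteristic polynomial det(A - λI) = λ^2 - 8λ + 16 = 0.
Single eigenvalue λ = 4 with algebraic multiplicity 2.
Eigenvector v = (1,2); generalized eigenvector w with (A-λI)w=v is (0,-1).
General solution: e^(4t)[c_1·v + c_2·(t·v + w)].

p(t) = c_1e^(4t) + c_2te^(4t), q(t) = 2c_1e^(4t) + 2c_2te^(4t) - c_2e^(4t)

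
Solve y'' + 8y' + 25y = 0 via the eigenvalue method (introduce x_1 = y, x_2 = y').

y(t) = C_1e^(-4t)cos(3t) + C_2e^(-4t)sin(3t)

Let x_1 = y, x_2 = y'. Then x_1' = x_2 and x_2' = -25x_1 - 8x_2.
A = [[0,1],[-25,-8]]; det(A-λI) = λ^2 + 8λ + 25.
Eigenvalues λ = -4 ± 3i.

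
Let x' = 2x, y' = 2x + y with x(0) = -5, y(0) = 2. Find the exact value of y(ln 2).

A = [[2,0],[2,1]]; eigenvalues λ = 1, 2.
Eigenvectors: (0,-1) for λ=1, (-1,-2) for λ=2.
From the initial condition, c_1 = -12, c_2 = 5.
y(ln 2) = (-12)(2^1)(-1) + (5)(2^2)(-2) = -16.

-16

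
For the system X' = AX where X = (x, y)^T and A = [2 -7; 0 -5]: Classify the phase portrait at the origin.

A = [[2,-7],[0,-5]]; det(A-λI) = λ^2 + 3λ - 10.
λ = -5, 2: opposite signs.

saddle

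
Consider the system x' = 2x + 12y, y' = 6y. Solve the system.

Coefficient matrix A = [[2, 12], [0, 6]].
Characteristic polynomial det(A - λI) = λ^2 - 8λ + 12 = 0.
Eigenvalues λ = 2, 6.
For λ=2: (A-λI) row 1 is [0, 12], so an eigenvector is (1, 0).
For λ=6: (A-λI) row 1 is [-4, 12], so an eigenvector is (3, 1).
General solution: K_1e^(2t)(1,0) + K_2e^(6t)(3,1).

x(t) = K_1e^(2t) + 3K_2e^(6t), y(t) = K_2e^(6t)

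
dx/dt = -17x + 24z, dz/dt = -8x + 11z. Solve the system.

Coefficient matrix A = [[-17, 24], [-8, 11]].
Characteristic polynomial det(A - λI) = λ^2 + 6λ + 5 = 0.
Eigenvalues λ = -5, -1.
For λ=-5: (A-λI) row 1 is [-12, 24], so an eigenvector is (2, 1).
For λ=-1: (A-λI) row 1 is [-16, 24], so an eigenvector is (3, 2).
General solution: K_1e^(-5t)(2,1) + K_2e^(-t)(3,2).

x(t) = 2K_1e^(-5t) + 3K_2e^(-t), z(t) = K_1e^(-5t) + 2K_2e^(-t)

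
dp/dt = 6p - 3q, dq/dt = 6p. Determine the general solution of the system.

Coefficient matrix A = [[6, -3], [6, 0]].
Characteristic polynomial det(A - λI) = λ^2 - 6λ + 18 = 0.
Eigenvalues λ = 3 ± 3i (complex conjugate pair).
For λ=3+3i: an eigenvector is (0,-1) - i(1,1) = (0 - i, -1 - i).
A real fundamental pair from Re and Im of e^((3+3i)t)v: X_1 = e^(3t)(cos(3t)·(0,-1) + sin(3t)·(1,1)), X_2 = e^(3t)(sin(3t)·(0,-1) - cos(3t)·(1,1)).
General solution: c_1X_1 + c_2X_2.

p(t) = c_1e^(3t)sin(3t) - c_2e^(3t)cos(3t), q(t) = c_1e^(3t)sin(3t) - c_1e^(3t)cos(3t) - c_2e^(3t)sin(3t) - c_2e^(3t)cos(3t)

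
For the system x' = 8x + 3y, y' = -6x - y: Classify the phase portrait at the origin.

A = [[8,3],[-6,-1]]; det(A-λI) = λ^2 - 7λ + 10.
λ = 5, 2: both positive.

unstable node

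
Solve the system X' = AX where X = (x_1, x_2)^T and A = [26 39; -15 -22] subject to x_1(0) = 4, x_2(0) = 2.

Coefficient matrix A = [[26, 39], [-15, -22]].
Characteristic polynomial det(A - λI) = λ^2 - 4λ + 13 = 0.
Eigenvalues λ = 2 ± 3i (complex conjugate pair).
For λ=2+3i: an eigenvector is (-2,1) - i(-3,2) = (-2 + 3i, 1 - 2i).
A real fundamental pair from Re and Im of e^((2+3i)t)v: X_1 = e^(2t)(cos(3t)·(-2,1) + sin(3t)·(-3,2)), X_2 = e^(2t)(sin(3t)·(-2,1) - cos(3t)·(-3,2)).
General solution: C_1X_1 + C_2X_2.
Applying x_1(0)=4, x_2(0)=2 gives C_1=-14, C_2=-8.

x_1(t) = 58e^(2t)sin(3t) + 4e^(2t)cos(3t), x_2(t) = -36e^(2t)sin(3t) + 2e^(2t)cos(3t)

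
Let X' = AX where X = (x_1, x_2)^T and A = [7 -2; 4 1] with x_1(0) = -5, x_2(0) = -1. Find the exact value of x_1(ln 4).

A = [[7,-2],[4,1]]; eigenvalues λ = 3, 5.
Eigenvectors: (-1,-2) for λ=3, (1,1) for λ=5.
From the initial condition, c_1 = -4, c_2 = -9.
x_1(ln 4) = (-4)(4^3)(-1) + (-9)(4^5)(1) = -8960.

-8960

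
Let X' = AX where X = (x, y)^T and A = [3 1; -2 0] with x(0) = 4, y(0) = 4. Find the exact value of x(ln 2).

32

A = [[3,1],[-2,0]]; eigenvalues λ = 1, 2.
Eigenvectors: (-1,2) for λ=1, (1,-1) for λ=2.
From the initial condition, c_1 = 8, c_2 = 12.
x(ln 2) = (8)(2^1)(-1) + (12)(2^2)(1) = 32.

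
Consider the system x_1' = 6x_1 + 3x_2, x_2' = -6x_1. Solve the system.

Coefficient matrix A = [[6, 3], [-6, 0]].
Characteristic polynomial det(A - λI) = λ^2 - 6λ + 18 = 0.
Eigenvalues λ = 3 ± 3i (complex conjugate pair).
For λ=3+3i: an eigenvector is (0,1) - i(1,-1) = (0 - i, 1 + i).
A real fundamental pair from Re and Im of e^((3+3i)t)v: X_1 = e^(3t)(cos(3t)·(0,1) + sin(3t)·(1,-1)), X_2 = e^(3t)(sin(3t)·(0,1) - cos(3t)·(1,-1)).
General solution: K_1X_1 + K_2X_2.

x_1(t) = K_1e^(3t)sin(3t) - K_2e^(3t)cos(3t), x_2(t) = -K_1e^(3t)sin(3t) + K_1e^(3t)cos(3t) + K_2e^(3t)sin(3t) + K_2e^(3t)cos(3t)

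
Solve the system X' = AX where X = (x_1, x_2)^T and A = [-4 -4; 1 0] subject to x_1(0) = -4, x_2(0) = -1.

x_1(t) = 12te^(-2t) - 4e^(-2t), x_2(t) = -6te^(-2t) - e^(-2t)

Coefficient matrix A = [[-4, -4], [1, 0]].
Characteristic polynomial det(A - λI) = λ^2 + 4λ + 4 = 0.
Single eigenvalue λ = -2 with algebraic multiplicity 2.
Eigenvector v = (2,-1); generalized eigenvector w with (A-λI)w=v is (3,-2).
General solution: e^(-2t)[C_1·v + C_2·(t·v + w)].
Applying x_1(0)=-4, x_2(0)=-1 gives C_1=-11, C_2=6.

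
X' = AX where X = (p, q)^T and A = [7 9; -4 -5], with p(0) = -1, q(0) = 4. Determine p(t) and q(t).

Coefficient matrix A = [[7, 9], [-4, -5]].
Characteristic polynomial det(A - λI) = λ^2 - 2λ + 1 = 0.
Single eigenvalue λ = 1 with algebraic multiplicity 2.
Eigenvector v = (-3,2); generalized eigenvector w with (A-λI)w=v is (1,-1).
General solution: e^(t)[K_1·v + K_2·(t·v + w)].
Applying p(0)=-1, q(0)=4 gives K_1=-3, K_2=-10.

p(t) = 30te^(t) - e^(t), q(t) = -20te^(t) + 4e^(t)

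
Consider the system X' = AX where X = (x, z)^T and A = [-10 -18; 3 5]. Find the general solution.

x(t) = 3c_1e^(-4t) - 2c_2e^(-t), z(t) = -c_1e^(-4t) + c_2e^(-t)

Coefficient matrix A = [[-10, -18], [3, 5]].
Characteristic polynomial det(A - λI) = λ^2 + 5λ + 4 = 0.
Eigenvalues λ = -4, -1.
For λ=-4: (A-λI) row 1 is [-6, -18], so an eigenvector is (3, -1).
For λ=-1: (A-λI) row 1 is [-9, -18], so an eigenvector is (-2, 1).
General solution: c_1e^(-4t)(3,-1) + c_2e^(-t)(-2,1).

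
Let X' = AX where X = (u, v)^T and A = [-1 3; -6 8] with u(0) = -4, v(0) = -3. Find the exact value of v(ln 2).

44

A = [[-1,3],[-6,8]]; eigenvalues λ = 5, 2.
Eigenvectors: (-1,-2) for λ=5, (-1,-1) for λ=2.
From the initial condition, c_1 = -1, c_2 = 5.
v(ln 2) = (-1)(2^5)(-2) + (5)(2^2)(-1) = 44.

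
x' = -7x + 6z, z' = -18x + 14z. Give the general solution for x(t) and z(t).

x(t) = C_1e^(5t) - 2C_2e^(2t), z(t) = 2C_1e^(5t) - 3C_2e^(2t)

Coefficient matrix A = [[-7, 6], [-18, 14]].
Characteristic polynomial det(A - λI) = λ^2 - 7λ + 10 = 0.
Eigenvalues λ = 5, 2.
For λ=5: (A-λI) row 1 is [-12, 6], so an eigenvector is (1, 2).
For λ=2: (A-λI) row 1 is [-9, 6], so an eigenvector is (-2, -3).
General solution: C_1e^(5t)(1,2) + C_2e^(2t)(-2,-3).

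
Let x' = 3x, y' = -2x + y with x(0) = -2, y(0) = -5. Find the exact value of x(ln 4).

A = [[3,0],[-2,1]]; eigenvalues λ = 3, 1.
Eigenvectors: (-1,1) for λ=3, (0,-1) for λ=1.
From the initial condition, c_1 = 2, c_2 = 7.
x(ln 4) = (2)(4^3)(-1) + (7)(4^1)(0) = -128.

-128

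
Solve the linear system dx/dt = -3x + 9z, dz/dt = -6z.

x(t) = -K_1e^(-3t) + 3K_2e^(-6t), z(t) = -K_2e^(-6t)

Coefficient matrix A = [[-3, 9], [0, -6]].
Characteristic polynomial det(A - λI) = λ^2 + 9λ + 18 = 0.
Eigenvalues λ = -3, -6.
For λ=-3: (A-λI) row 1 is [0, 9], so an eigenvector is (-1, 0).
For λ=-6: (A-λI) row 1 is [3, 9], so an eigenvector is (3, -1).
General solution: K_1e^(-3t)(-1,0) + K_2e^(-6t)(3,-1).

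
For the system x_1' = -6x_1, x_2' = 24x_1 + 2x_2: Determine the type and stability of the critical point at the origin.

A = [[-6,0],[24,2]]; det(A-λI) = λ^2 + 4λ - 12.
λ = -6, 2: opposite signs.

saddle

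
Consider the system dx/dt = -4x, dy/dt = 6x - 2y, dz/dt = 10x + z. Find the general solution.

Coefficient matrix A = [[-4, 0, 0], [6, -2, 0], [10, 0, 1]].
det(A - λI) = 0 gives eigenvalues λ = -4, -2, 1.
For λ=-4: eigenvector (1,-3,-2).
For λ=-2: eigenvector (0,1,0).
For λ=1: eigenvector (0,0,1).
General solution: c_1e^(-4t)(1,-3,-2) + c_2e^(-2t)(0,1,0) + c_3e^(t)(0,0,1).

x(t) = c_1e^(-4t), y(t) = -3c_1e^(-4t) + c_2e^(-2t), z(t) = -2c_1e^(-4t) + c_3e^(t)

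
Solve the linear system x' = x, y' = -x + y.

Coefficient matrix A = [[1, 0], [-1, 1]].
Characteristic polynomial det(A - λI) = λ^2 - 2λ + 1 = 0.
Single eigenvalue λ = 1 with algebraic multiplicity 2.
Eigenvector v = (0,1); generalized eigenvector w with (A-λI)w=v is (-1,-2).
General solution: e^(t)[K_1·v + K_2·(t·v + w)].

x(t) = -K_2e^(t), y(t) = K_1e^(t) + K_2te^(t) - 2K_2e^(t)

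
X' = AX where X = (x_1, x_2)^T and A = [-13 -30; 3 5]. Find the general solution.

x_1(t) = 3C_1e^(-4t)sin(3t) - C_1e^(-4t)cos(3t) - C_2e^(-4t)sin(3t) - 3C_2e^(-4t)cos(3t), x_2(t) = -C_1e^(-4t)sin(3t) + C_2e^(-4t)cos(3t)

Coefficient matrix A = [[-13, -30], [3, 5]].
Characteristic polynomial det(A - λI) = λ^2 + 8λ + 25 = 0.
Eigenvalues λ = -4 ± 3i (complex conjugate pair).
For λ=-4+3i: an eigenvector is (-1,0) - i(3,-1) = (-1 - 3i, 0 + i).
A real fundamental pair from Re and Im of e^((-4+3i)t)v: X_1 = e^(-4t)(cos(3t)·(-1,0) + sin(3t)·(3,-1)), X_2 = e^(-4t)(sin(3t)·(-1,0) - cos(3t)·(3,-1)).
General solution: C_1X_1 + C_2X_2.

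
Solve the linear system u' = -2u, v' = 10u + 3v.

u(t) = -c_2e^(-2t), v(t) = -c_1e^(3t) + 2c_2e^(-2t)

Coefficient matrix A = [[-2, 0], [10, 3]].
Characteristic polynomial det(A - λI) = λ^2 - λ - 6 = 0.
Eigenvalues λ = 3, -2.
For λ=3: (A-λI) row 1 is [-5, 0], so an eigenvector is (0, -1).
For λ=-2: (A-λI) row 2 is [10, 5], so an eigenvector is (-1, 2).
General solution: c_1e^(3t)(0,-1) + c_2e^(-2t)(-1,2).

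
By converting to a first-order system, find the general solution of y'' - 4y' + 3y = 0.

Let x_1 = y, x_2 = y'. Then x_1' = x_2 and x_2' = -3x_1 + 4x_2.
A = [[0,1],[-3,4]]; det(A-λI) = λ^2 - 4λ + 3.
Eigenvalues λ = 3, 1 with eigenvectors (1,3), (1,1).

y(t) = c_1e^(3t) + c_2e^(t)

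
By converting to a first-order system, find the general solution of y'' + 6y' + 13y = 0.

Let x_1 = y, x_2 = y'. Then x_1' = x_2 and x_2' = -13x_1 - 6x_2.
A = [[0,1],[-13,-6]]; det(A-λI) = λ^2 + 6λ + 13.
Eigenvalues λ = -3 ± 2i.

y(t) = C_1e^(-3t)cos(2t) + C_2e^(-3t)sin(2t)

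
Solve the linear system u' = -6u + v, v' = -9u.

u(t) = K_1e^(-3t) + K_2te^(-3t), v(t) = 3K_1e^(-3t) + 3K_2te^(-3t) + K_2e^(-3t)

Coefficient matrix A = [[-6, 1], [-9, 0]].
Characteristic polynomial det(A - λI) = λ^2 + 6λ + 9 = 0.
Single eigenvalue λ = -3 with algebraic multiplicity 2.
Eigenvector v = (1,3); generalized eigenvector w with (A-λI)w=v is (0,1).
General solution: e^(-3t)[K_1·v + K_2·(t·v + w)].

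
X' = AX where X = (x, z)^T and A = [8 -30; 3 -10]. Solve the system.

x(t) = 3K_1e^(-t)sin(3t) + K_1e^(-t)cos(3t) + K_2e^(-t)sin(3t) - 3K_2e^(-t)cos(3t), z(t) = K_1e^(-t)sin(3t) - K_2e^(-t)cos(3t)

Coefficient matrix A = [[8, -30], [3, -10]].
Characteristic polynomial det(A - λI) = λ^2 + 2λ + 10 = 0.
Eigenvalues λ = -1 ± 3i (complex conjugate pair).
For λ=-1+3i: an eigenvector is (1,0) - i(3,1) = (1 - 3i, 0 - i).
A real fundamental pair from Re and Im of e^((-1+3i)t)v: X_1 = e^(-t)(cos(3t)·(1,0) + sin(3t)·(3,1)), X_2 = e^(-t)(sin(3t)·(1,0) - cos(3t)·(3,1)).
General solution: K_1X_1 + K_2X_2.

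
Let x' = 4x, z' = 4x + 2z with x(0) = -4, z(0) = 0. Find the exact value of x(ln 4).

A = [[4,0],[4,2]]; eigenvalues λ = 4, 2.
Eigenvectors: (-1,-2) for λ=4, (0,1) for λ=2.
From the initial condition, c_1 = 4, c_2 = 8.
x(ln 4) = (4)(4^4)(-1) + (8)(4^2)(0) = -1024.

-1024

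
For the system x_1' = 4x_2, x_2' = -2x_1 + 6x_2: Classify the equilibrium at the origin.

A = [[0,4],[-2,6]]; det(A-λI) = λ^2 - 6λ + 8.
λ = 2, 4: both positive.

unstable node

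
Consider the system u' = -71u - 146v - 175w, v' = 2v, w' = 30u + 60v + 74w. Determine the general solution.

u(t) = -2C_1e^(2t) + 5C_2e^(-t) - 7C_3e^(4t), v(t) = C_1e^(2t), w(t) = -2C_2e^(-t) + 3C_3e^(4t)

Coefficient matrix A = [[-71, -146, -175], [0, 2, 0], [30, 60, 74]].
det(A - λI) = 0 gives eigenvalues λ = 2, -1, 4.
For λ=2: eigenvector (-2,1,0).
For λ=-1: eigenvector (5,0,-2).
For λ=4: eigenvector (-7,0,3).
General solution: C_1e^(2t)(-2,1,0) + C_2e^(-t)(5,0,-2) + C_3e^(4t)(-7,0,3).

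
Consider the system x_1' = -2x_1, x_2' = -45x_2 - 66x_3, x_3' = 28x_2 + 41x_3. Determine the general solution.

x_1(t) = c_1e^(-2t), x_2(t) = 3c_2e^(-t) + 11c_3e^(-3t), x_3(t) = -2c_2e^(-t) - 7c_3e^(-3t)

Coefficient matrix A = [[-2, 0, 0], [0, -45, -66], [0, 28, 41]].
det(A - λI) = 0 gives eigenvalues λ = -2, -1, -3.
For λ=-2: eigenvector (1,0,0).
For λ=-1: eigenvector (0,3,-2).
For λ=-3: eigenvector (0,11,-7).
General solution: c_1e^(-2t)(1,0,0) + c_2e^(-t)(0,3,-2) + c_3e^(-3t)(0,11,-7).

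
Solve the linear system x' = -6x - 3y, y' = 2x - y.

Coefficient matrix A = [[-6, -3], [2, -1]].
Characteristic polynomial det(A - λI) = λ^2 + 7λ + 12 = 0.
Eigenvalues λ = -4, -3.
For λ=-4: (A-λI) row 1 is [-2, -3], so an eigenvector is (3, -2).
For λ=-3: (A-λI) row 1 is [-3, -3], so an eigenvector is (-1, 1).
General solution: C_1e^(-4t)(3,-2) + C_2e^(-3t)(-1,1).

x(t) = 3C_1e^(-4t) - C_2e^(-3t), y(t) = -2C_1e^(-4t) + C_2e^(-3t)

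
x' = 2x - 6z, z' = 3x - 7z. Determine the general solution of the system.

Coefficient matrix A = [[2, -6], [3, -7]].
Characteristic polynomial det(A - λI) = λ^2 + 5λ + 4 = 0.
Eigenvalues λ = -4, -1.
For λ=-4: (A-λI) row 1 is [6, -6], so an eigenvector is (-1, -1).
For λ=-1: (A-λI) row 1 is [3, -6], so an eigenvector is (2, 1).
General solution: C_1e^(-4t)(-1,-1) + C_2e^(-t)(2,1).

x(t) = -C_1e^(-4t) + 2C_2e^(-t), z(t) = -C_1e^(-4t) + C_2e^(-t)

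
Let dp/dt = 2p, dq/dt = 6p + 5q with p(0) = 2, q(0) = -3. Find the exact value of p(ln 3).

18

A = [[2,0],[6,5]]; eigenvalues λ = 2, 5.
Eigenvectors: (-1,2) for λ=2, (0,1) for λ=5.
From the initial condition, c_1 = -2, c_2 = 1.
p(ln 3) = (-2)(3^2)(-1) + (1)(3^5)(0) = 18.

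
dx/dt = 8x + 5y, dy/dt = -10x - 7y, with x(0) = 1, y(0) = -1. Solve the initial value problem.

Coefficient matrix A = [[8, 5], [-10, -7]].
Characteristic polynomial det(A - λI) = λ^2 - λ - 6 = 0.
Eigenvalues λ = 3, -2.
For λ=3: (A-λI) row 1 is [5, 5], so an eigenvector is (-1, 1).
For λ=-2: (A-λI) row 1 is [10, 5], so an eigenvector is (1, -2).
General solution: K_1e^(3t)(-1,1) + K_2e^(-2t)(1,-2).
Applying x(0)=1, y(0)=-1 gives K_1=-1, K_2=0.

x(t) = e^(3t), y(t) = -e^(3t)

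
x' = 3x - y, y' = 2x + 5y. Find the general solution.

Coefficient matrix A = [[3, -1], [2, 5]].
Characteristic polynomial det(A - λI) = λ^2 - 8λ + 17 = 0.
Eigenvalues λ = 4 ± i (complex conjugate pair).
For λ=4+i: an eigenvector is (1,-1) - i(0,1) = (1, -1 - i).
A real fundamental pair from Re and Im of e^((4+i)t)v: X_1 = e^(4t)(cos(t)·(1,-1) + sin(t)·(0,1)), X_2 = e^(4t)(sin(t)·(1,-1) - cos(t)·(0,1)).
General solution: C_1X_1 + C_2X_2.

x(t) = C_1e^(4t)cos(t) + C_2e^(4t)sin(t), y(t) = C_1e^(4t)sin(t) - C_1e^(4t)cos(t) - C_2e^(4t)sin(t) - C_2e^(4t)cos(t)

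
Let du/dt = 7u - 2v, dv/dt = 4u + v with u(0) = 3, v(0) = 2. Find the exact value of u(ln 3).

945

A = [[7,-2],[4,1]]; eigenvalues λ = 3, 5.
Eigenvectors: (1,2) for λ=3, (-1,-1) for λ=5.
From the initial condition, c_1 = -1, c_2 = -4.
u(ln 3) = (-1)(3^3)(1) + (-4)(3^5)(-1) = 945.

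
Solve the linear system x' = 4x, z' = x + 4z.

x(t) = C_2e^(4t), z(t) = C_1e^(4t) + C_2te^(4t) - 2C_2e^(4t)

Coefficient matrix A = [[4, 0], [1, 4]].
Characteristic polynomial det(A - λI) = λ^2 - 8λ + 16 = 0.
Single eigenvalue λ = 4 with algebraic multiplicity 2.
Eigenvector v = (0,1); generalized eigenvector w with (A-λI)w=v is (1,-2).
General solution: e^(4t)[C_1·v + C_2·(t·v + w)].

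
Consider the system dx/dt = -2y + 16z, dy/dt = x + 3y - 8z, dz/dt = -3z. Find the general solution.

x(t) = 2c_1e^(t) + c_2e^(2t) - 4c_3e^(-3t), y(t) = -c_1e^(t) - c_2e^(2t) + 2c_3e^(-3t), z(t) = c_3e^(-3t)

Coefficient matrix A = [[0, -2, 16], [1, 3, -8], [0, 0, -3]].
det(A - λI) = 0 gives eigenvalues λ = 1, 2, -3.
For λ=1: eigenvector (2,-1,0).
For λ=2: eigenvector (1,-1,0).
For λ=-3: eigenvector (-4,2,1).
General solution: c_1e^(t)(2,-1,0) + c_2e^(2t)(1,-1,0) + c_3e^(-3t)(-4,2,1).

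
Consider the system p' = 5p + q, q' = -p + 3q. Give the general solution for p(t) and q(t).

Coefficient matrix A = [[5, 1], [-1, 3]].
Characteristic polynomial det(A - λI) = λ^2 - 8λ + 16 = 0.
Single eigenvalue λ = 4 with algebraic multiplicity 2.
Eigenvector v = (-1,1); generalized eigenvector w with (A-λI)w=v is (-3,2).
General solution: e^(4t)[K_1·v + K_2·(t·v + w)].

p(t) = -K_1e^(4t) - K_2te^(4t) - 3K_2e^(4t), q(t) = K_1e^(4t) + K_2te^(4t) + 2K_2e^(4t)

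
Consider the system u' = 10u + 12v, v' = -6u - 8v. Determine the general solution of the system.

u(t) = -C_1e^(-2t) - 2C_2e^(4t), v(t) = C_1e^(-2t) + C_2e^(4t)

Coefficient matrix A = [[10, 12], [-6, -8]].
Characteristic polynomial det(A - λI) = λ^2 - 2λ - 8 = 0.
Eigenvalues λ = -2, 4.
For λ=-2: (A-λI) row 1 is [12, 12], so an eigenvector is (-1, 1).
For λ=4: (A-λI) row 1 is [6, 12], so an eigenvector is (-2, 1).
General solution: C_1e^(-2t)(-1,1) + C_2e^(4t)(-2,1).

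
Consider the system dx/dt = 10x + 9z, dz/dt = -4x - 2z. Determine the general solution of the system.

x(t) = 3c_1e^(4t) + 3c_2te^(4t) + 2c_2e^(4t), z(t) = -2c_1e^(4t) - 2c_2te^(4t) - c_2e^(4t)

Coefficient matrix A = [[10, 9], [-4, -2]].
Characteristic polynomial det(A - λI) = λ^2 - 8λ + 16 = 0.
Single eigenvalue λ = 4 with algebraic multiplicity 2.
Eigenvector v = (3,-2); generalized eigenvector w with (A-λI)w=v is (2,-1).
General solution: e^(4t)[c_1·v + c_2·(t·v + w)].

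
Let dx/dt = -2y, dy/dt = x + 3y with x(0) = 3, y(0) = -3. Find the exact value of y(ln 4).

-48

A = [[0,-2],[1,3]]; eigenvalues λ = 2, 1.
Eigenvectors: (-1,1) for λ=2, (2,-1) for λ=1.
From the initial condition, c_1 = -3, c_2 = 0.
y(ln 4) = (-3)(4^2)(1) + (0)(4^1)(-1) = -48.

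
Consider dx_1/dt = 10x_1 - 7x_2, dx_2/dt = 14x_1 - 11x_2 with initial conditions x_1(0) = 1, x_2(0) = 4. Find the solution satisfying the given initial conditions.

x_1(t) = -2e^(3t) + 3e^(-4t), x_2(t) = -2e^(3t) + 6e^(-4t)

Coefficient matrix A = [[10, -7], [14, -11]].
Characteristic polynomial det(A - λI) = λ^2 + λ - 12 = 0.
Eigenvalues λ = 3, -4.
For λ=3: (A-λI) row 1 is [7, -7], so an eigenvector is (1, 1).
For λ=-4: (A-λI) row 1 is [14, -7], so an eigenvector is (-1, -2).
General solution: K_1e^(3t)(1,1) + K_2e^(-4t)(-1,-2).
Applying x_1(0)=1, x_2(0)=4 gives K_1=-2, K_2=-3.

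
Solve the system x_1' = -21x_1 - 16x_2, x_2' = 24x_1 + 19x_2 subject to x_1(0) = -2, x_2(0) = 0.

x_1(t) = 4e^(3t) - 6e^(-5t), x_2(t) = -6e^(3t) + 6e^(-5t)

Coefficient matrix A = [[-21, -16], [24, 19]].
Characteristic polynomial det(A - λI) = λ^2 + 2λ - 15 = 0.
Eigenvalues λ = 3, -5.
For λ=3: (A-λI) row 1 is [-24, -16], so an eigenvector is (2, -3).
For λ=-5: (A-λI) row 1 is [-16, -16], so an eigenvector is (1, -1).
General solution: c_1e^(3t)(2,-3) + c_2e^(-5t)(1,-1).
Applying x_1(0)=-2, x_2(0)=0 gives c_1=2, c_2=-6.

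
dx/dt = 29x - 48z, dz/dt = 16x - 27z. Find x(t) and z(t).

Coefficient matrix A = [[29, -48], [16, -27]].
Characteristic polynomial det(A - λI) = λ^2 - 2λ - 15 = 0.
Eigenvalues λ = -3, 5.
For λ=-3: (A-λI) row 1 is [32, -48], so an eigenvector is (3, 2).
For λ=5: (A-λI) row 1 is [24, -48], so an eigenvector is (-2, -1).
General solution: C_1e^(-3t)(3,2) + C_2e^(5t)(-2,-1).

x(t) = 3C_1e^(-3t) - 2C_2e^(5t), z(t) = 2C_1e^(-3t) - C_2e^(5t)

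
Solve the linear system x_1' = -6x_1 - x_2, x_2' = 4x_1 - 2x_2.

Coefficient matrix A = [[-6, -1], [4, -2]].
Characteristic polynomial det(A - λI) = λ^2 + 8λ + 16 = 0.
Single eigenvalue λ = -4 with algebraic multiplicity 2.
Eigenvector v = (-1,2); generalized eigenvector w with (A-λI)w=v is (2,-3).
General solution: e^(-4t)[c_1·v + c_2·(t·v + w)].

x_1(t) = -c_1e^(-4t) - c_2te^(-4t) + 2c_2e^(-4t), x_2(t) = 2c_1e^(-4t) + 2c_2te^(-4t) - 3c_2e^(-4t)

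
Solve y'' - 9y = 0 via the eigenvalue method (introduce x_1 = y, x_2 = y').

y(t) = K_1e^(-3t) + K_2e^(3t)

Let x_1 = y, x_2 = y'. Then x_1' = x_2 and x_2' = 9x_1.
A = [[0,1],[9,0]]; det(A-λI) = λ^2 - 9.
Eigenvalues λ = -3, 3 with eigenvectors (1,-3), (1,3).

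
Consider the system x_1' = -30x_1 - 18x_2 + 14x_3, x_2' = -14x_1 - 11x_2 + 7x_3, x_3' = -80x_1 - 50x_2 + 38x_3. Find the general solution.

x_1(t) = K_1e^(-2t) - 2K_2e^(3t) + 2K_3e^(-4t), x_2(t) = -K_2e^(3t) + K_3e^(-4t), x_3(t) = 2K_1e^(-2t) - 6K_2e^(3t) + 5K_3e^(-4t)

Coefficient matrix A = [[-30, -18, 14], [-14, -11, 7], [-80, -50, 38]].
det(A - λI) = 0 gives eigenvalues λ = -2, 3, -4.
For λ=-2: eigenvector (1,0,2).
For λ=3: eigenvector (-2,-1,-6).
For λ=-4: eigenvector (2,1,5).
General solution: K_1e^(-2t)(1,0,2) + K_2e^(3t)(-2,-1,-6) + K_3e^(-4t)(2,1,5).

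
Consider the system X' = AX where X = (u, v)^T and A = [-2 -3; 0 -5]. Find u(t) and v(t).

Coefficient matrix A = [[-2, -3], [0, -5]].
Characteristic polynomial det(A - λI) = λ^2 + 7λ + 10 = 0.
Eigenvalues λ = -2, -5.
For λ=-2: (A-λI) row 1 is [0, -3], so an eigenvector is (-1, 0).
For λ=-5: (A-λI) row 1 is [3, -3], so an eigenvector is (1, 1).
General solution: C_1e^(-2t)(-1,0) + C_2e^(-5t)(1,1).

u(t) = -C_1e^(-2t) + C_2e^(-5t), v(t) = C_2e^(-5t)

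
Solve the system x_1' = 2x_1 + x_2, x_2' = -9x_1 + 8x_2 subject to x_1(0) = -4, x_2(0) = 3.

Coefficient matrix A = [[2, 1], [-9, 8]].
Characteristic polynomial det(A - λI) = λ^2 - 10λ + 25 = 0.
Single eigenvalue λ = 5 with algebraic multiplicity 2.
Eigenvector v = (-1,-3); generalized eigenvector w with (A-λI)w=v is (0,-1).
General solution: e^(5t)[c_1·v + c_2·(t·v + w)].
Applying x_1(0)=-4, x_2(0)=3 gives c_1=4, c_2=-15.

x_1(t) = 15te^(5t) - 4e^(5t), x_2(t) = 45te^(5t) + 3e^(5t)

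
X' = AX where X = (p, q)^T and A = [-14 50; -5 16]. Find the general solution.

p(t) = -C_1e^(t)sin(5t) - 3C_1e^(t)cos(5t) - 3C_2e^(t)sin(5t) + C_2e^(t)cos(5t), q(t) = -C_1e^(t)cos(5t) - C_2e^(t)sin(5t)

Coefficient matrix A = [[-14, 50], [-5, 16]].
Characteristic polynomial det(A - λI) = λ^2 - 2λ + 26 = 0.
Eigenvalues λ = 1 ± 5i (complex conjugate pair).
For λ=1+5i: an eigenvector is (-3,-1) - i(-1,0) = (-3 + i, -1).
A real fundamental pair from Re and Im of e^((1+5i)t)v: X_1 = e^(t)(cos(5t)·(-3,-1) + sin(5t)·(-1,0)), X_2 = e^(t)(sin(5t)·(-3,-1) - cos(5t)·(-1,0)).
General solution: C_1X_1 + C_2X_2.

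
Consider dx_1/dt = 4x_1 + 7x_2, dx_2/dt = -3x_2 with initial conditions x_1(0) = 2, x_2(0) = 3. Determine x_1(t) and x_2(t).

x_1(t) = 5e^(4t) - 3e^(-3t), x_2(t) = 3e^(-3t)

Coefficient matrix A = [[4, 7], [0, -3]].
Characteristic polynomial det(A - λI) = λ^2 - λ - 12 = 0.
Eigenvalues λ = -3, 4.
For λ=-3: (A-λI) row 1 is [7, 7], so an eigenvector is (-1, 1).
For λ=4: (A-λI) row 1 is [0, 7], so an eigenvector is (-1, 0).
General solution: K_1e^(-3t)(-1,1) + K_2e^(4t)(-1,0).
Applying x_1(0)=2, x_2(0)=3 gives K_1=3, K_2=-5.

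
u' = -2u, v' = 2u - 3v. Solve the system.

u(t) = K_2e^(-2t), v(t) = -K_1e^(-3t) + 2K_2e^(-2t)

Coefficient matrix A = [[-2, 0], [2, -3]].
Characteristic polynomial det(A - λI) = λ^2 + 5λ + 6 = 0.
Eigenvalues λ = -3, -2.
For λ=-3: (A-λI) row 1 is [1, 0], so an eigenvector is (0, -1).
For λ=-2: (A-λI) row 2 is [2, -1], so an eigenvector is (1, 2).
General solution: K_1e^(-3t)(0,-1) + K_2e^(-2t)(1,2).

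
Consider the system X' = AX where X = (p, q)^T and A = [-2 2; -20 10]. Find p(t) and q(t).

Coefficient matrix A = [[-2, 2], [-20, 10]].
Characteristic polynomial det(A - λI) = λ^2 - 8λ + 20 = 0.
Eigenvalues λ = 4 ± 2i (complex conjugate pair).
For λ=4+2i: an eigenvector is (1,3) - i(0,-1) = (1, 3 + i).
A real fundamental pair from Re and Im of e^((4+2i)t)v: X_1 = e^(4t)(cos(2t)·(1,3) + sin(2t)·(0,-1)), X_2 = e^(4t)(sin(2t)·(1,3) - cos(2t)·(0,-1)).
General solution: C_1X_1 + C_2X_2.

p(t) = C_1e^(4t)cos(2t) + C_2e^(4t)sin(2t), q(t) = -C_1e^(4t)sin(2t) + 3C_1e^(4t)cos(2t) + 3C_2e^(4t)sin(2t) + C_2e^(4t)cos(2t)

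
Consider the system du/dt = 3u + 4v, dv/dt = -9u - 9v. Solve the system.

Coefficient matrix A = [[3, 4], [-9, -9]].
Characteristic polynomial det(A - λI) = λ^2 + 6λ + 9 = 0.
Single eigenvalue λ = -3 with algebraic multiplicity 2.
Eigenvector v = (2,-3); generalized eigenvector w with (A-λI)w=v is (1,-1).
General solution: e^(-3t)[C_1·v + C_2·(t·v + w)].

u(t) = 2C_1e^(-3t) + 2C_2te^(-3t) + C_2e^(-3t), v(t) = -3C_1e^(-3t) - 3C_2te^(-3t) - C_2e^(-3t)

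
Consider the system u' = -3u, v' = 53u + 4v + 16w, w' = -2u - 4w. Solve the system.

Coefficient matrix A = [[-3, 0, 0], [53, 4, 16], [-2, 0, -4]].
det(A - λI) = 0 gives eigenvalues λ = -3, 4, -4.
For λ=-3: eigenvector (1,-3,-2).
For λ=4: eigenvector (0,1,0).
For λ=-4: eigenvector (0,-2,1).
General solution: c_1e^(-3t)(1,-3,-2) + c_2e^(4t)(0,1,0) + c_3e^(-4t)(0,-2,1).

u(t) = c_1e^(-3t), v(t) = -3c_1e^(-3t) + c_2e^(4t) - 2c_3e^(-4t), w(t) = -2c_1e^(-3t) + c_3e^(-4t)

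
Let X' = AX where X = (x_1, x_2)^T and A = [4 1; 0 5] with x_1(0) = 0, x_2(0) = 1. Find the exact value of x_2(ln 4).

A = [[4,1],[0,5]]; eigenvalues λ = 5, 4.
Eigenvectors: (1,1) for λ=5, (-1,0) for λ=4.
From the initial condition, c_1 = 1, c_2 = 1.
x_2(ln 4) = (1)(4^5)(1) + (1)(4^4)(0) = 1024.

1024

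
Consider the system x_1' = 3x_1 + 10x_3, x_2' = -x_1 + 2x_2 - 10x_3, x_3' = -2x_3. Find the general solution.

Coefficient matrix A = [[3, 0, 10], [-1, 2, -10], [0, 0, -2]].
det(A - λI) = 0 gives eigenvalues λ = 2, 3, -2.
For λ=2: eigenvector (0,1,0).
For λ=3: eigenvector (1,-1,0).
For λ=-2: eigenvector (-2,2,1).
General solution: c_1e^(2t)(0,1,0) + c_2e^(3t)(1,-1,0) + c_3e^(-2t)(-2,2,1).

x_1(t) = c_2e^(3t) - 2c_3e^(-2t), x_2(t) = c_1e^(2t) - c_2e^(3t) + 2c_3e^(-2t), x_3(t) = c_3e^(-2t)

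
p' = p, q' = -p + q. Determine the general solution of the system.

Coefficient matrix A = [[1, 0], [-1, 1]].
Characteristic polynomial det(A - λI) = λ^2 - 2λ + 1 = 0.
Single eigenvalue λ = 1 with algebraic multiplicity 2.
Eigenvector v = (0,-1); generalized eigenvector w with (A-λI)w=v is (1,0).
General solution: e^(t)[c_1·v + c_2·(t·v + w)].

p(t) = c_2e^(t), q(t) = -c_1e^(t) - c_2te^(t)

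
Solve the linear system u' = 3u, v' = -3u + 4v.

Coefficient matrix A = [[3, 0], [-3, 4]].
Characteristic polynomial det(A - λI) = λ^2 - 7λ + 12 = 0.
Eigenvalues λ = 4, 3.
For λ=4: (A-λI) row 1 is [-1, 0], so an eigenvector is (0, -1).
For λ=3: (A-λI) row 2 is [-3, 1], so an eigenvector is (-1, -3).
General solution: K_1e^(4t)(0,-1) + K_2e^(3t)(-1,-3).

u(t) = -K_2e^(3t), v(t) = -K_1e^(4t) - 3K_2e^(3t)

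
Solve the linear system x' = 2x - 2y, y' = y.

x(t) = -C_1e^(2t) - 2C_2e^(t), y(t) = -C_2e^(t)

Coefficient matrix A = [[2, -2], [0, 1]].
Characteristic polynomial det(A - λI) = λ^2 - 3λ + 2 = 0.
Eigenvalues λ = 2, 1.
For λ=2: (A-λI) row 1 is [0, -2], so an eigenvector is (-1, 0).
For λ=1: (A-λI) row 1 is [1, -2], so an eigenvector is (-2, -1).
General solution: C_1e^(2t)(-1,0) + C_2e^(t)(-2,-1).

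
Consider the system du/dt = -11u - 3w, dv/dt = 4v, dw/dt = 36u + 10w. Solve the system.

Coefficient matrix A = [[-11, 0, -3], [0, 4, 0], [36, 0, 10]].
det(A - λI) = 0 gives eigenvalues λ = 1, 4, -2.
For λ=1: eigenvector (-1,0,4).
For λ=4: eigenvector (0,1,0).
For λ=-2: eigenvector (1,0,-3).
General solution: K_1e^(t)(-1,0,4) + K_2e^(4t)(0,1,0) + K_3e^(-2t)(1,0,-3).

u(t) = -K_1e^(t) + K_3e^(-2t), v(t) = K_2e^(4t), w(t) = 4K_1e^(t) - 3K_3e^(-2t)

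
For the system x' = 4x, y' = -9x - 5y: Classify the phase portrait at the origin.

A = [[4,0],[-9,-5]]; det(A-λI) = λ^2 + λ - 20.
λ = 4, -5: opposite signs.

saddle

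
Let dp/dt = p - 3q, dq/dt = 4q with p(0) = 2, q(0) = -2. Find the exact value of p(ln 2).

32

A = [[1,-3],[0,4]]; eigenvalues λ = 1, 4.
Eigenvectors: (1,0) for λ=1, (1,-1) for λ=4.
From the initial condition, c_1 = 0, c_2 = 2.
p(ln 2) = (0)(2^1)(1) + (2)(2^4)(1) = 32.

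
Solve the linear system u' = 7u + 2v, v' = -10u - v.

u(t) = -C_1e^(3t)sin(2t) + C_2e^(3t)cos(2t), v(t) = 2C_1e^(3t)sin(2t) - C_1e^(3t)cos(2t) - C_2e^(3t)sin(2t) - 2C_2e^(3t)cos(2t)

Coefficient matrix A = [[7, 2], [-10, -1]].
Characteristic polynomial det(A - λI) = λ^2 - 6λ + 13 = 0.
Eigenvalues λ = 3 ± 2i (complex conjugate pair).
For λ=3+2i: an eigenvector is (0,-1) - i(-1,2) = (0 + i, -1 - 2i).
A real fundamental pair from Re and Im of e^((3+2i)t)v: X_1 = e^(3t)(cos(2t)·(0,-1) + sin(2t)·(-1,2)), X_2 = e^(3t)(sin(2t)·(0,-1) - cos(2t)·(-1,2)).
General solution: C_1X_1 + C_2X_2.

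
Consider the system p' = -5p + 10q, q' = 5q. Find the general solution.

Coefficient matrix A = [[-5, 10], [0, 5]].
Characteristic polynomial det(A - λI) = λ^2 - 25 = 0.
Eigenvalues λ = 5, -5.
For λ=5: (A-λI) row 1 is [-10, 10], so an eigenvector is (-1, -1).
For λ=-5: (A-λI) row 1 is [0, 10], so an eigenvector is (1, 0).
General solution: K_1e^(5t)(-1,-1) + K_2e^(-5t)(1,0).

p(t) = -K_1e^(5t) + K_2e^(-5t), q(t) = -K_1e^(5t)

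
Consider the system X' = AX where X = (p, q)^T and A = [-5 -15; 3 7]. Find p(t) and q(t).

Coefficient matrix A = [[-5, -15], [3, 7]].
Characteristic polynomial det(A - λI) = λ^2 - 2λ + 10 = 0.
Eigenvalues λ = 1 ± 3i (complex conjugate pair).
For λ=1+3i: an eigenvector is (2,-1) - i(1,0) = (2 - i, -1).
A real fundamental pair from Re and Im of e^((1+3i)t)v: X_1 = e^(t)(cos(3t)·(2,-1) + sin(3t)·(1,0)), X_2 = e^(t)(sin(3t)·(2,-1) - cos(3t)·(1,0)).
General solution: C_1X_1 + C_2X_2.

p(t) = C_1e^(t)sin(3t) + 2C_1e^(t)cos(3t) + 2C_2e^(t)sin(3t) - C_2e^(t)cos(3t), q(t) = -C_1e^(t)cos(3t) - C_2e^(t)sin(3t)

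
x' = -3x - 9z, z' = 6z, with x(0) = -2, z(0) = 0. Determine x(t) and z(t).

Coefficient matrix A = [[-3, -9], [0, 6]].
Characteristic polynomial det(A - λI) = λ^2 - 3λ - 18 = 0.
Eigenvalues λ = -3, 6.
For λ=-3: (A-λI) row 1 is [0, -9], so an eigenvector is (-1, 0).
For λ=6: (A-λI) row 1 is [-9, -9], so an eigenvector is (-1, 1).
General solution: C_1e^(-3t)(-1,0) + C_2e^(6t)(-1,1).
Applying x(0)=-2, z(0)=0 gives C_1=2, C_2=0.

x(t) = -2e^(-3t), z(t) = 0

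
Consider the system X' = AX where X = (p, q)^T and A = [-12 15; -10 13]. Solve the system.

p(t) = -3K_1e^(-2t) - K_2e^(3t), q(t) = -2K_1e^(-2t) - K_2e^(3t)

Coefficient matrix A = [[-12, 15], [-10, 13]].
Characteristic polynomial det(A - λI) = λ^2 - λ - 6 = 0.
Eigenvalues λ = -2, 3.
For λ=-2: (A-λI) row 1 is [-10, 15], so an eigenvector is (-3, -2).
For λ=3: (A-λI) row 1 is [-15, 15], so an eigenvector is (-1, -1).
General solution: K_1e^(-2t)(-3,-2) + K_2e^(3t)(-1,-1).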